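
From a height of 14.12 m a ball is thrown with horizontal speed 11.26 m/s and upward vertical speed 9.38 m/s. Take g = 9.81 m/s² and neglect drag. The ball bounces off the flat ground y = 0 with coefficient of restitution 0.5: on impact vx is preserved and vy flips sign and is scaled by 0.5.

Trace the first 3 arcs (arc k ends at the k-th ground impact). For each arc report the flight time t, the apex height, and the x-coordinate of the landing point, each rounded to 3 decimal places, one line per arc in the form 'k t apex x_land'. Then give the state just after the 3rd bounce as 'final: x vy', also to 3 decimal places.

1 2.904 18.604 32.696
2 1.948 4.651 54.625
3 0.974 1.163 65.590
final: 65.590 2.388

Arc 1: start y=14.120, vy=9.380 → t=2.904, apex=18.604, x_land=32.696, impact vy=-19.105
  bounce: vy ← 0.5·19.105 = 9.553
Arc 2: start y=0.000, vy=9.553 → t=1.948, apex=4.651, x_land=54.625, impact vy=-9.553
  bounce: vy ← 0.5·9.553 = 4.776
Arc 3: start y=0.000, vy=4.776 → t=0.974, apex=1.163, x_land=65.590, impact vy=-4.776
  bounce: vy ← 0.5·4.776 = 2.388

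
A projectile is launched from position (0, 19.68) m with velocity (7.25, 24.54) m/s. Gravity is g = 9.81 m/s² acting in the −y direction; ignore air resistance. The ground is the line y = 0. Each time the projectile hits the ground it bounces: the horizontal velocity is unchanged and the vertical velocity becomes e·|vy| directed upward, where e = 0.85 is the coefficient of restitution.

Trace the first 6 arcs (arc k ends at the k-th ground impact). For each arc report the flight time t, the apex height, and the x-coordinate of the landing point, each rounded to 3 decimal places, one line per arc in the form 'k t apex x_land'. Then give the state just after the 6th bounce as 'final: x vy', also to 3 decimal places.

Arc 1: start y=19.680, vy=24.540 → t=5.706, apex=50.374, x_land=41.370, impact vy=-31.438
  bounce: vy ← 0.85·31.438 = 26.722
Arc 2: start y=0.000, vy=26.722 → t=5.448, apex=36.395, x_land=80.867, impact vy=-26.722
  bounce: vy ← 0.85·26.722 = 22.714
Arc 3: start y=0.000, vy=22.714 → t=4.631, apex=26.295, x_land=114.440, impact vy=-22.714
  bounce: vy ← 0.85·22.714 = 19.307
Arc 4: start y=0.000, vy=19.307 → t=3.936, apex=18.998, x_land=142.977, impact vy=-19.307
  bounce: vy ← 0.85·19.307 = 16.411
Arc 5: start y=0.000, vy=16.411 → t=3.346, apex=13.726, x_land=167.234, impact vy=-16.411
  bounce: vy ← 0.85·16.411 = 13.949
Arc 6: start y=0.000, vy=13.949 → t=2.844, apex=9.917, x_land=187.852, impact vy=-13.949
  bounce: vy ← 0.85·13.949 = 11.857

1 5.706 50.374 41.370
2 5.448 36.395 80.867
3 4.631 26.295 114.440
4 3.936 18.998 142.977
5 3.346 13.726 167.234
6 2.844 9.917 187.852
final: 187.852 11.857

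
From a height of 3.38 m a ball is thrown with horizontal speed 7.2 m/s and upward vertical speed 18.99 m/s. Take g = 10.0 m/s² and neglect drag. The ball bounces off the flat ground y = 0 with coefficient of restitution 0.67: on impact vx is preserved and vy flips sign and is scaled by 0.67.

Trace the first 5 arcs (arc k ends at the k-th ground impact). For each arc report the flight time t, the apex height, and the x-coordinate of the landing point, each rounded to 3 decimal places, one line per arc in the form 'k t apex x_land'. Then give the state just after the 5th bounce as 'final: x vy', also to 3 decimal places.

1 3.968 21.411 28.572
2 2.773 9.611 48.537
3 1.858 4.315 61.914
4 1.245 1.937 70.876
5 0.834 0.869 76.881
final: 76.881 2.794

Arc 1: start y=3.380, vy=18.990 → t=3.968, apex=21.411, x_land=28.572, impact vy=-20.693
  bounce: vy ← 0.67·20.693 = 13.865
Arc 2: start y=0.000, vy=13.865 → t=2.773, apex=9.611, x_land=48.537, impact vy=-13.865
  bounce: vy ← 0.67·13.865 = 9.289
Arc 3: start y=0.000, vy=9.289 → t=1.858, apex=4.315, x_land=61.914, impact vy=-9.289
  bounce: vy ← 0.67·9.289 = 6.224
Arc 4: start y=0.000, vy=6.224 → t=1.245, apex=1.937, x_land=70.876, impact vy=-6.224
  bounce: vy ← 0.67·6.224 = 4.170
Arc 5: start y=0.000, vy=4.170 → t=0.834, apex=0.869, x_land=76.881, impact vy=-4.170
  bounce: vy ← 0.67·4.170 = 2.794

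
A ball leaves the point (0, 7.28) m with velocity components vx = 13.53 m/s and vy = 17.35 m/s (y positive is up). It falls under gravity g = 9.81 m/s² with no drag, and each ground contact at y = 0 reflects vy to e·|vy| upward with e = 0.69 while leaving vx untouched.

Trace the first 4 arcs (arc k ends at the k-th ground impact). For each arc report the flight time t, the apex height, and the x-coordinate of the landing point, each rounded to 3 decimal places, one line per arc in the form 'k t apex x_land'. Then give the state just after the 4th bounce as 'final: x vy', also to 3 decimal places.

Arc 1: start y=7.280, vy=17.350 → t=3.916, apex=22.623, x_land=52.986, impact vy=-21.068
  bounce: vy ← 0.69·21.068 = 14.537
Arc 2: start y=0.000, vy=14.537 → t=2.964, apex=10.771, x_land=93.085, impact vy=-14.537
  bounce: vy ← 0.69·14.537 = 10.030
Arc 3: start y=0.000, vy=10.030 → t=2.045, apex=5.128, x_land=120.753, impact vy=-10.030
  bounce: vy ← 0.69·10.030 = 6.921
Arc 4: start y=0.000, vy=6.921 → t=1.411, apex=2.441, x_land=139.844, impact vy=-6.921
  bounce: vy ← 0.69·6.921 = 4.775

1 3.916 22.623 52.986
2 2.964 10.771 93.085
3 2.045 5.128 120.753
4 1.411 2.441 139.844
final: 139.844 4.775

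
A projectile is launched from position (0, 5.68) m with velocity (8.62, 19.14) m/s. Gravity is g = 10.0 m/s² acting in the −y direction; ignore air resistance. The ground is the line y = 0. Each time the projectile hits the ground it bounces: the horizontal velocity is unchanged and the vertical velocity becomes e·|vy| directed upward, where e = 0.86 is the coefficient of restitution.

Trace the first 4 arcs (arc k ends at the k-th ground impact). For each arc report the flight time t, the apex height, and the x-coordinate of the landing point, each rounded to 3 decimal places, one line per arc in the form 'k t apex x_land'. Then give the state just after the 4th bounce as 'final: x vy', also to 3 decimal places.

Arc 1: start y=5.680, vy=19.140 → t=4.105, apex=23.997, x_land=35.383, impact vy=-21.908
  bounce: vy ← 0.86·21.908 = 18.840
Arc 2: start y=0.000, vy=18.840 → t=3.768, apex=17.748, x_land=67.864, impact vy=-18.840
  bounce: vy ← 0.86·18.840 = 16.203
Arc 3: start y=0.000, vy=16.203 → t=3.241, apex=13.127, x_land=95.798, impact vy=-16.203
  bounce: vy ← 0.86·16.203 = 13.934
Arc 4: start y=0.000, vy=13.934 → t=2.787, apex=9.708, x_land=119.820, impact vy=-13.934
  bounce: vy ← 0.86·13.934 = 11.984

1 4.105 23.997 35.383
2 3.768 17.748 67.864
3 3.241 13.127 95.798
4 2.787 9.708 119.820
final: 119.820 11.984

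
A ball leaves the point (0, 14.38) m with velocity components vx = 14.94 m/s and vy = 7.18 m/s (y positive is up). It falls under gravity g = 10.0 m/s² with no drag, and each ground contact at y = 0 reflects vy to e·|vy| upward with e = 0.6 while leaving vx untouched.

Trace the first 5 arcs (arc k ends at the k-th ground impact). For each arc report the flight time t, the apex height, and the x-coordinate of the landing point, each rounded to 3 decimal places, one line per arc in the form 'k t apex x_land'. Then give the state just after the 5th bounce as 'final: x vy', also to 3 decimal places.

1 2.560 16.958 38.241
2 2.210 6.105 71.257
3 1.326 2.198 91.067
4 0.796 0.791 102.953
5 0.477 0.285 110.084
final: 110.084 1.432

Arc 1: start y=14.380, vy=7.180 → t=2.560, apex=16.958, x_land=38.241, impact vy=-18.416
  bounce: vy ← 0.6·18.416 = 11.050
Arc 2: start y=0.000, vy=11.050 → t=2.210, apex=6.105, x_land=71.257, impact vy=-11.050
  bounce: vy ← 0.6·11.050 = 6.630
Arc 3: start y=0.000, vy=6.630 → t=1.326, apex=2.198, x_land=91.067, impact vy=-6.630
  bounce: vy ← 0.6·6.630 = 3.978
Arc 4: start y=0.000, vy=3.978 → t=0.796, apex=0.791, x_land=102.953, impact vy=-3.978
  bounce: vy ← 0.6·3.978 = 2.387
Arc 5: start y=0.000, vy=2.387 → t=0.477, apex=0.285, x_land=110.084, impact vy=-2.387
  bounce: vy ← 0.6·2.387 = 1.432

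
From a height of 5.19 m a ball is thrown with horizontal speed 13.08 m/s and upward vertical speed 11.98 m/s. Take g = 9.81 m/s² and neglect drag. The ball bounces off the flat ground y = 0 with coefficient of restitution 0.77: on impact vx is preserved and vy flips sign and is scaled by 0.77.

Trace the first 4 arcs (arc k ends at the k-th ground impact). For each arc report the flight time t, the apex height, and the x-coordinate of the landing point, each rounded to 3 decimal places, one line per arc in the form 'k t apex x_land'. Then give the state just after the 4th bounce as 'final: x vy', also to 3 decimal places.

1 2.818 12.505 36.858
2 2.459 7.414 69.021
3 1.893 4.396 93.786
4 1.458 2.606 112.855
final: 112.855 5.506

Arc 1: start y=5.190, vy=11.980 → t=2.818, apex=12.505, x_land=36.858, impact vy=-15.664
  bounce: vy ← 0.77·15.664 = 12.061
Arc 2: start y=0.000, vy=12.061 → t=2.459, apex=7.414, x_land=69.021, impact vy=-12.061
  bounce: vy ← 0.77·12.061 = 9.287
Arc 3: start y=0.000, vy=9.287 → t=1.893, apex=4.396, x_land=93.786, impact vy=-9.287
  bounce: vy ← 0.77·9.287 = 7.151
Arc 4: start y=0.000, vy=7.151 → t=1.458, apex=2.606, x_land=112.855, impact vy=-7.151
  bounce: vy ← 0.77·7.151 = 5.506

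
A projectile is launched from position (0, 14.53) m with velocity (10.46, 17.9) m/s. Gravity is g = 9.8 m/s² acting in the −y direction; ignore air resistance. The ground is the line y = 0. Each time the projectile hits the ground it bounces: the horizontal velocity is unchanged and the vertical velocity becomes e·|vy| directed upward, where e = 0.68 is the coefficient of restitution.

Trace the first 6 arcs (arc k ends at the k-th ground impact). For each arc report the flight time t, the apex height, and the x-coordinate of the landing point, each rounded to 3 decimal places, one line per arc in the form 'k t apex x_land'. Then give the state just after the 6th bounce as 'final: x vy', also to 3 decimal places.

1 4.337 30.877 45.363
2 3.414 14.278 81.073
3 2.322 6.602 105.356
4 1.579 3.053 121.869
5 1.073 1.412 133.097
6 0.730 0.653 140.733
final: 140.733 2.432

Arc 1: start y=14.530, vy=17.900 → t=4.337, apex=30.877, x_land=45.363, impact vy=-24.601
  bounce: vy ← 0.68·24.601 = 16.729
Arc 2: start y=0.000, vy=16.729 → t=3.414, apex=14.278, x_land=81.073, impact vy=-16.729
  bounce: vy ← 0.68·16.729 = 11.375
Arc 3: start y=0.000, vy=11.375 → t=2.322, apex=6.602, x_land=105.356, impact vy=-11.375
  bounce: vy ← 0.68·11.375 = 7.735
Arc 4: start y=0.000, vy=7.735 → t=1.579, apex=3.053, x_land=121.869, impact vy=-7.735
  bounce: vy ← 0.68·7.735 = 5.260
Arc 5: start y=0.000, vy=5.260 → t=1.073, apex=1.412, x_land=133.097, impact vy=-5.260
  bounce: vy ← 0.68·5.260 = 3.577
Arc 6: start y=0.000, vy=3.577 → t=0.730, apex=0.653, x_land=140.733, impact vy=-3.577
  bounce: vy ← 0.68·3.577 = 2.432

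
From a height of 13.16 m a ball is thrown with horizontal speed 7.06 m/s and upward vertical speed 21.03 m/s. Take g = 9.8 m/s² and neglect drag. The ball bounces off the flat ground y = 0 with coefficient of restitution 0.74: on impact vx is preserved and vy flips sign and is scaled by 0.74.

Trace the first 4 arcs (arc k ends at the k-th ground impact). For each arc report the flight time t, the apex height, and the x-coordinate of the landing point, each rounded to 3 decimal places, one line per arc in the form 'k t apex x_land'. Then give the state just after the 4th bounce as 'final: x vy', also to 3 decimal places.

Arc 1: start y=13.160, vy=21.030 → t=4.846, apex=35.724, x_land=34.213, impact vy=-26.461
  bounce: vy ← 0.74·26.461 = 19.581
Arc 2: start y=0.000, vy=19.581 → t=3.996, apex=19.563, x_land=62.426, impact vy=-19.581
  bounce: vy ← 0.74·19.581 = 14.490
Arc 3: start y=0.000, vy=14.490 → t=2.957, apex=10.713, x_land=83.304, impact vy=-14.490
  bounce: vy ← 0.74·14.490 = 10.723
Arc 4: start y=0.000, vy=10.723 → t=2.188, apex=5.866, x_land=98.753, impact vy=-10.723
  bounce: vy ← 0.74·10.723 = 7.935

1 4.846 35.724 34.213
2 3.996 19.563 62.426
3 2.957 10.713 83.304
4 2.188 5.866 98.753
final: 98.753 7.935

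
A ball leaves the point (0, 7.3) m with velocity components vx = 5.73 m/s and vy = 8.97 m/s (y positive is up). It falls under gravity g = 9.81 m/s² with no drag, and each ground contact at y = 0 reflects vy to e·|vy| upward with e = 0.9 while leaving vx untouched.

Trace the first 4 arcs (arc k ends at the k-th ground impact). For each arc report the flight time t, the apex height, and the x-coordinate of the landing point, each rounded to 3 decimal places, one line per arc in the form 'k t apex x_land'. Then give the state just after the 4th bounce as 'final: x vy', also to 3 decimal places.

Arc 1: start y=7.300, vy=8.970 → t=2.439, apex=11.401, x_land=13.975, impact vy=-14.956
  bounce: vy ← 0.9·14.956 = 13.461
Arc 2: start y=0.000, vy=13.461 → t=2.744, apex=9.235, x_land=29.700, impact vy=-13.461
  bounce: vy ← 0.9·13.461 = 12.114
Arc 3: start y=0.000, vy=12.114 → t=2.470, apex=7.480, x_land=43.852, impact vy=-12.114
  bounce: vy ← 0.9·12.114 = 10.903
Arc 4: start y=0.000, vy=10.903 → t=2.223, apex=6.059, x_land=56.589, impact vy=-10.903
  bounce: vy ← 0.9·10.903 = 9.813

1 2.439 11.401 13.975
2 2.744 9.235 29.700
3 2.470 7.480 43.852
4 2.223 6.059 56.589
final: 56.589 9.813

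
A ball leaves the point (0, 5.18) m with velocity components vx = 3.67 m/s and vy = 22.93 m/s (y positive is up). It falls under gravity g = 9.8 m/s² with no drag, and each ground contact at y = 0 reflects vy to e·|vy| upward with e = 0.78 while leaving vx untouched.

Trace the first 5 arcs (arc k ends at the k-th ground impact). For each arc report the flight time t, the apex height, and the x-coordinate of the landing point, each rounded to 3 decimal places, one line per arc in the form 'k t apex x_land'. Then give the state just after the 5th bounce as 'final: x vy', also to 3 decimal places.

1 4.896 32.006 17.967
2 3.987 19.472 32.599
3 3.110 11.847 44.012
4 2.426 7.208 52.914
5 1.892 4.385 59.858
final: 59.858 7.231

Arc 1: start y=5.180, vy=22.930 → t=4.896, apex=32.006, x_land=17.967, impact vy=-25.046
  bounce: vy ← 0.78·25.046 = 19.536
Arc 2: start y=0.000, vy=19.536 → t=3.987, apex=19.472, x_land=32.599, impact vy=-19.536
  bounce: vy ← 0.78·19.536 = 15.238
Arc 3: start y=0.000, vy=15.238 → t=3.110, apex=11.847, x_land=44.012, impact vy=-15.238
  bounce: vy ← 0.78·15.238 = 11.886
Arc 4: start y=0.000, vy=11.886 → t=2.426, apex=7.208, x_land=52.914, impact vy=-11.886
  bounce: vy ← 0.78·11.886 = 9.271
Arc 5: start y=0.000, vy=9.271 → t=1.892, apex=4.385, x_land=59.858, impact vy=-9.271
  bounce: vy ← 0.78·9.271 = 7.231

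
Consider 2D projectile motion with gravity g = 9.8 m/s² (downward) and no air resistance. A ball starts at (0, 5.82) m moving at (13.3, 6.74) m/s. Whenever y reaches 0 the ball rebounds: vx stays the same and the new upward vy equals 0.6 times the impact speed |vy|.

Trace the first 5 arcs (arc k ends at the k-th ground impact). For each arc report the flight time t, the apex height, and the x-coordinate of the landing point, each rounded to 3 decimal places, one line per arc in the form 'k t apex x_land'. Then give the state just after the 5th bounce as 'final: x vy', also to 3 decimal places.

1 1.976 8.138 26.287
2 1.546 2.930 46.855
3 0.928 1.055 59.195
4 0.557 0.380 66.600
5 0.334 0.137 71.042
final: 71.042 0.982

Arc 1: start y=5.820, vy=6.740 → t=1.976, apex=8.138, x_land=26.287, impact vy=-12.629
  bounce: vy ← 0.6·12.629 = 7.578
Arc 2: start y=0.000, vy=7.578 → t=1.546, apex=2.930, x_land=46.855, impact vy=-7.578
  bounce: vy ← 0.6·7.578 = 4.547
Arc 3: start y=0.000, vy=4.547 → t=0.928, apex=1.055, x_land=59.195, impact vy=-4.547
  bounce: vy ← 0.6·4.547 = 2.728
Arc 4: start y=0.000, vy=2.728 → t=0.557, apex=0.380, x_land=66.600, impact vy=-2.728
  bounce: vy ← 0.6·2.728 = 1.637
Arc 5: start y=0.000, vy=1.637 → t=0.334, apex=0.137, x_land=71.042, impact vy=-1.637
  bounce: vy ← 0.6·1.637 = 0.982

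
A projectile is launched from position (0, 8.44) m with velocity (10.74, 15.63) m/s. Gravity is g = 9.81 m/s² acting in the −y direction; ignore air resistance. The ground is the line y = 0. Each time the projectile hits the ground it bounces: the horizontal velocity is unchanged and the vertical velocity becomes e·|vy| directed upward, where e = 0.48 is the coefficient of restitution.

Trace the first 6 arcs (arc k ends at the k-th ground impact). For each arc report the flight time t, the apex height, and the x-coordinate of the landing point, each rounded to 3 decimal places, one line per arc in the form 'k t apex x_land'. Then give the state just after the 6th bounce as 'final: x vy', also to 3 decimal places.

Arc 1: start y=8.440, vy=15.630 → t=3.657, apex=20.891, x_land=39.277, impact vy=-20.246
  bounce: vy ← 0.48·20.246 = 9.718
Arc 2: start y=0.000, vy=9.718 → t=1.981, apex=4.813, x_land=60.555, impact vy=-9.718
  bounce: vy ← 0.48·9.718 = 4.665
Arc 3: start y=0.000, vy=4.665 → t=0.951, apex=1.109, x_land=70.769, impact vy=-4.665
  bounce: vy ← 0.48·4.665 = 2.239
Arc 4: start y=0.000, vy=2.239 → t=0.456, apex=0.256, x_land=75.671, impact vy=-2.239
  bounce: vy ← 0.48·2.239 = 1.075
Arc 5: start y=0.000, vy=1.075 → t=0.219, apex=0.059, x_land=78.025, impact vy=-1.075
  bounce: vy ← 0.48·1.075 = 0.516
Arc 6: start y=0.000, vy=0.516 → t=0.105, apex=0.014, x_land=79.154, impact vy=-0.516
  bounce: vy ← 0.48·0.516 = 0.248

1 3.657 20.891 39.277
2 1.981 4.813 60.555
3 0.951 1.109 70.769
4 0.456 0.256 75.671
5 0.219 0.059 78.025
6 0.105 0.014 79.154
final: 79.154 0.248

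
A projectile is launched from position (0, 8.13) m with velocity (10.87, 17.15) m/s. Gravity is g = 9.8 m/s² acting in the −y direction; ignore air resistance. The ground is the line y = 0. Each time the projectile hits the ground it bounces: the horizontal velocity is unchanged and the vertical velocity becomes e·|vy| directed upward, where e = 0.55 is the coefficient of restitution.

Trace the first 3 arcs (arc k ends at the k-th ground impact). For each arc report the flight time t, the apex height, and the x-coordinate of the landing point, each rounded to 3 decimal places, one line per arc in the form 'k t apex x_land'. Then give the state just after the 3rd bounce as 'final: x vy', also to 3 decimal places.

Arc 1: start y=8.130, vy=17.150 → t=3.923, apex=23.136, x_land=42.642, impact vy=-21.295
  bounce: vy ← 0.55·21.295 = 11.712
Arc 2: start y=0.000, vy=11.712 → t=2.390, apex=6.999, x_land=68.624, impact vy=-11.712
  bounce: vy ← 0.55·11.712 = 6.442
Arc 3: start y=0.000, vy=6.442 → t=1.315, apex=2.117, x_land=82.914, impact vy=-6.442
  bounce: vy ← 0.55·6.442 = 3.543

1 3.923 23.136 42.642
2 2.390 6.999 68.624
3 1.315 2.117 82.914
final: 82.914 3.543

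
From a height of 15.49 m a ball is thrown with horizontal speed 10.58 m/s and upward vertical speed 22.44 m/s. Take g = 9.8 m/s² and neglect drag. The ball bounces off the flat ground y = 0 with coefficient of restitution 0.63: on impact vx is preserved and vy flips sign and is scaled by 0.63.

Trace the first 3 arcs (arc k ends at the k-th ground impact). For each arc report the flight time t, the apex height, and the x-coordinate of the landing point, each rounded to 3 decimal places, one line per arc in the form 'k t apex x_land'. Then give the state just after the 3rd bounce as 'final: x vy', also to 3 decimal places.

1 5.189 41.182 54.898
2 3.653 16.345 93.544
3 2.301 6.487 117.891
final: 117.891 7.104

Arc 1: start y=15.490, vy=22.440 → t=5.189, apex=41.182, x_land=54.898, impact vy=-28.411
  bounce: vy ← 0.63·28.411 = 17.899
Arc 2: start y=0.000, vy=17.899 → t=3.653, apex=16.345, x_land=93.544, impact vy=-17.899
  bounce: vy ← 0.63·17.899 = 11.276
Arc 3: start y=0.000, vy=11.276 → t=2.301, apex=6.487, x_land=117.891, impact vy=-11.276
  bounce: vy ← 0.63·11.276 = 7.104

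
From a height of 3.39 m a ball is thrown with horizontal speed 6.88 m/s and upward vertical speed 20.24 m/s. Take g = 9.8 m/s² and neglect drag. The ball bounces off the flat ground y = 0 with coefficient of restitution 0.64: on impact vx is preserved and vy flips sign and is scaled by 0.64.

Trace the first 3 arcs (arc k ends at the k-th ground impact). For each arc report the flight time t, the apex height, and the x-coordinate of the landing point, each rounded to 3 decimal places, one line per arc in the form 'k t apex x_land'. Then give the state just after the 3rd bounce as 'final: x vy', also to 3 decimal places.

Arc 1: start y=3.390, vy=20.240 → t=4.292, apex=24.291, x_land=29.528, impact vy=-21.820
  bounce: vy ← 0.64·21.820 = 13.965
Arc 2: start y=0.000, vy=13.965 → t=2.850, apex=9.950, x_land=49.135, impact vy=-13.965
  bounce: vy ← 0.64·13.965 = 8.937
Arc 3: start y=0.000, vy=8.937 → t=1.824, apex=4.075, x_land=61.684, impact vy=-8.937
  bounce: vy ← 0.64·8.937 = 5.720

1 4.292 24.291 29.528
2 2.850 9.950 49.135
3 1.824 4.075 61.684
final: 61.684 5.720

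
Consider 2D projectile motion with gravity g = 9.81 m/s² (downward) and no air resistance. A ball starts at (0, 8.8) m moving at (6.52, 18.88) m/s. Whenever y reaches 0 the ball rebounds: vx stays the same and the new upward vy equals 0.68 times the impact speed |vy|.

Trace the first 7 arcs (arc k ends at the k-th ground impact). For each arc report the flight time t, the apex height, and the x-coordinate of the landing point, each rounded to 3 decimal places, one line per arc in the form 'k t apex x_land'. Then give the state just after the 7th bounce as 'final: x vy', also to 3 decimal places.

Arc 1: start y=8.800, vy=18.880 → t=4.269, apex=26.968, x_land=27.836, impact vy=-23.002
  bounce: vy ← 0.68·23.002 = 15.642
Arc 2: start y=0.000, vy=15.642 → t=3.189, apex=12.470, x_land=48.628, impact vy=-15.642
  bounce: vy ← 0.68·15.642 = 10.636
Arc 3: start y=0.000, vy=10.636 → t=2.168, apex=5.766, x_land=62.766, impact vy=-10.636
  bounce: vy ← 0.68·10.636 = 7.233
Arc 4: start y=0.000, vy=7.233 → t=1.475, apex=2.666, x_land=72.380, impact vy=-7.233
  bounce: vy ← 0.68·7.233 = 4.918
Arc 5: start y=0.000, vy=4.918 → t=1.003, apex=1.233, x_land=78.918, impact vy=-4.918
  bounce: vy ← 0.68·4.918 = 3.344
Arc 6: start y=0.000, vy=3.344 → t=0.682, apex=0.570, x_land=83.364, impact vy=-3.344
  bounce: vy ← 0.68·3.344 = 2.274
Arc 7: start y=0.000, vy=2.274 → t=0.464, apex=0.264, x_land=86.387, impact vy=-2.274
  bounce: vy ← 0.68·2.274 = 1.546

1 4.269 26.968 27.836
2 3.189 12.470 48.628
3 2.168 5.766 62.766
4 1.475 2.666 72.380
5 1.003 1.233 78.918
6 0.682 0.570 83.364
7 0.464 0.264 86.387
final: 86.387 1.546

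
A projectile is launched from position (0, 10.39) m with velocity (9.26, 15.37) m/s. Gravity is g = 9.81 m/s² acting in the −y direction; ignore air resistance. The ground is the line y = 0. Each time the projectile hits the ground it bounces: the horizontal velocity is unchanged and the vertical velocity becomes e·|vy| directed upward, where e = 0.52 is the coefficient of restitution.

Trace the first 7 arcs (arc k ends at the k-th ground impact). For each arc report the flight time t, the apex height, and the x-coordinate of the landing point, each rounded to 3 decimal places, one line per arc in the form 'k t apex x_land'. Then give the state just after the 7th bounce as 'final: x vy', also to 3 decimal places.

Arc 1: start y=10.390, vy=15.370 → t=3.705, apex=22.431, x_land=34.310, impact vy=-20.978
  bounce: vy ← 0.52·20.978 = 10.909
Arc 2: start y=0.000, vy=10.909 → t=2.224, apex=6.065, x_land=54.905, impact vy=-10.909
  bounce: vy ← 0.52·10.909 = 5.673
Arc 3: start y=0.000, vy=5.673 → t=1.156, apex=1.640, x_land=65.614, impact vy=-5.673
  bounce: vy ← 0.52·5.673 = 2.950
Arc 4: start y=0.000, vy=2.950 → t=0.601, apex=0.443, x_land=71.182, impact vy=-2.950
  bounce: vy ← 0.52·2.950 = 1.534
Arc 5: start y=0.000, vy=1.534 → t=0.313, apex=0.120, x_land=74.078, impact vy=-1.534
  bounce: vy ← 0.52·1.534 = 0.798
Arc 6: start y=0.000, vy=0.798 → t=0.163, apex=0.032, x_land=75.584, impact vy=-0.798
  bounce: vy ← 0.52·0.798 = 0.415
Arc 7: start y=0.000, vy=0.415 → t=0.085, apex=0.009, x_land=76.367, impact vy=-0.415
  bounce: vy ← 0.52·0.415 = 0.216

1 3.705 22.431 34.310
2 2.224 6.065 54.905
3 1.156 1.640 65.614
4 0.601 0.443 71.182
5 0.313 0.120 74.078
6 0.163 0.032 75.584
7 0.085 0.009 76.367
final: 76.367 0.216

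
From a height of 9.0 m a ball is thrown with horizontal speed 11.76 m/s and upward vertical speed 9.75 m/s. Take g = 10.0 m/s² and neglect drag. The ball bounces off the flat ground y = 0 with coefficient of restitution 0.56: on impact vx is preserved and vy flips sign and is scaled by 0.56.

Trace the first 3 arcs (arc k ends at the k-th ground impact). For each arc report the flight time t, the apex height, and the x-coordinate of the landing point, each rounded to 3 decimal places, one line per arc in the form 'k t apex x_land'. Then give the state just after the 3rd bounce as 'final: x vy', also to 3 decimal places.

Arc 1: start y=9.000, vy=9.750 → t=2.634, apex=13.753, x_land=30.970, impact vy=-16.585
  bounce: vy ← 0.56·16.585 = 9.288
Arc 2: start y=0.000, vy=9.288 → t=1.858, apex=4.313, x_land=52.814, impact vy=-9.288
  bounce: vy ← 0.56·9.288 = 5.201
Arc 3: start y=0.000, vy=5.201 → t=1.040, apex=1.353, x_land=65.047, impact vy=-5.201
  bounce: vy ← 0.56·5.201 = 2.913

1 2.634 13.753 30.970
2 1.858 4.313 52.814
3 1.040 1.353 65.047
final: 65.047 2.913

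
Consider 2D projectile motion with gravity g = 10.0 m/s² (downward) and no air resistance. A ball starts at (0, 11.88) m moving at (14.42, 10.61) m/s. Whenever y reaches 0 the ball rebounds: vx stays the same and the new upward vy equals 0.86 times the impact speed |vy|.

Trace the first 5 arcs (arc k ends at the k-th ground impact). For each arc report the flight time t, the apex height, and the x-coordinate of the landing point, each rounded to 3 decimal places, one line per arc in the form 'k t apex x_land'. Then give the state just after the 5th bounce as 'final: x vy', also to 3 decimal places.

1 2.932 17.509 42.284
2 3.219 12.949 88.696
3 2.768 9.577 128.611
4 2.380 7.083 162.937
5 2.047 5.239 192.458
final: 192.458 8.803

Arc 1: start y=11.880, vy=10.610 → t=2.932, apex=17.509, x_land=42.284, impact vy=-18.713
  bounce: vy ← 0.86·18.713 = 16.093
Arc 2: start y=0.000, vy=16.093 → t=3.219, apex=12.949, x_land=88.696, impact vy=-16.093
  bounce: vy ← 0.86·16.093 = 13.840
Arc 3: start y=0.000, vy=13.840 → t=2.768, apex=9.577, x_land=128.611, impact vy=-13.840
  bounce: vy ← 0.86·13.840 = 11.902
Arc 4: start y=0.000, vy=11.902 → t=2.380, apex=7.083, x_land=162.937, impact vy=-11.902
  bounce: vy ← 0.86·11.902 = 10.236
Arc 5: start y=0.000, vy=10.236 → t=2.047, apex=5.239, x_land=192.458, impact vy=-10.236
  bounce: vy ← 0.86·10.236 = 8.803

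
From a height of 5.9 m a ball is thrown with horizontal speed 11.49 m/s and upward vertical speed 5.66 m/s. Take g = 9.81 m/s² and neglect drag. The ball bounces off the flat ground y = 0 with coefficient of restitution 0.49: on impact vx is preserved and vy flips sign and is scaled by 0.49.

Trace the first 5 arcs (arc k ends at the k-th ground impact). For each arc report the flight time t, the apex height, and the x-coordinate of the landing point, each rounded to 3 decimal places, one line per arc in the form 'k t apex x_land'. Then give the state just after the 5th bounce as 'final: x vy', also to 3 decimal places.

Arc 1: start y=5.900, vy=5.660 → t=1.816, apex=7.533, x_land=20.868, impact vy=-12.157
  bounce: vy ← 0.49·12.157 = 5.957
Arc 2: start y=0.000, vy=5.957 → t=1.214, apex=1.809, x_land=34.822, impact vy=-5.957
  bounce: vy ← 0.49·5.957 = 2.919
Arc 3: start y=0.000, vy=2.919 → t=0.595, apex=0.434, x_land=41.660, impact vy=-2.919
  bounce: vy ← 0.49·2.919 = 1.430
Arc 4: start y=0.000, vy=1.430 → t=0.292, apex=0.104, x_land=45.010, impact vy=-1.430
  bounce: vy ← 0.49·1.430 = 0.701
Arc 5: start y=0.000, vy=0.701 → t=0.143, apex=0.025, x_land=46.652, impact vy=-0.701
  bounce: vy ← 0.49·0.701 = 0.343

1 1.816 7.533 20.868
2 1.214 1.809 34.822
3 0.595 0.434 41.660
4 0.292 0.104 45.010
5 0.143 0.025 46.652
final: 46.652 0.343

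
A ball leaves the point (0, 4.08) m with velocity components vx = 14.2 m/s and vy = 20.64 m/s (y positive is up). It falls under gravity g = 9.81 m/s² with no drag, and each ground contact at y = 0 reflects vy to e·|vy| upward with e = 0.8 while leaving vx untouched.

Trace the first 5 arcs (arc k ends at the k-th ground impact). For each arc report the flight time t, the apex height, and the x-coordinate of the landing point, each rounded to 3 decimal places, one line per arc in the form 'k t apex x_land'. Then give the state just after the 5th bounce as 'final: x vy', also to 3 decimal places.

1 4.397 25.793 62.439
2 3.669 16.508 114.539
3 2.935 10.565 156.220
4 2.348 6.761 189.564
5 1.879 4.327 216.239
final: 216.239 7.371

Arc 1: start y=4.080, vy=20.640 → t=4.397, apex=25.793, x_land=62.439, impact vy=-22.496
  bounce: vy ← 0.8·22.496 = 17.997
Arc 2: start y=0.000, vy=17.997 → t=3.669, apex=16.508, x_land=114.539, impact vy=-17.997
  bounce: vy ← 0.8·17.997 = 14.397
Arc 3: start y=0.000, vy=14.397 → t=2.935, apex=10.565, x_land=156.220, impact vy=-14.397
  bounce: vy ← 0.8·14.397 = 11.518
Arc 4: start y=0.000, vy=11.518 → t=2.348, apex=6.761, x_land=189.564, impact vy=-11.518
  bounce: vy ← 0.8·11.518 = 9.214
Arc 5: start y=0.000, vy=9.214 → t=1.879, apex=4.327, x_land=216.239, impact vy=-9.214
  bounce: vy ← 0.8·9.214 = 7.371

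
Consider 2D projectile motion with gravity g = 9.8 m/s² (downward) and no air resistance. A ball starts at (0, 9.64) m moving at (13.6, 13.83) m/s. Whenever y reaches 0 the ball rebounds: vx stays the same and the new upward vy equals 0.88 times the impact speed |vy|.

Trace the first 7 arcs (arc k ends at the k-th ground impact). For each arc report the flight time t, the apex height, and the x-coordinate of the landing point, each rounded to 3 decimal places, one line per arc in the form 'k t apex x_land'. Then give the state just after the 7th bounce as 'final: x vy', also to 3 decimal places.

1 3.401 19.399 46.253
2 3.502 15.022 93.878
3 3.082 11.633 135.788
4 2.712 9.009 172.670
5 2.386 6.976 205.125
6 2.100 5.403 233.686
7 1.848 4.184 258.819
final: 258.819 7.969

Arc 1: start y=9.640, vy=13.830 → t=3.401, apex=19.399, x_land=46.253, impact vy=-19.499
  bounce: vy ← 0.88·19.499 = 17.159
Arc 2: start y=0.000, vy=17.159 → t=3.502, apex=15.022, x_land=93.878, impact vy=-17.159
  bounce: vy ← 0.88·17.159 = 15.100
Arc 3: start y=0.000, vy=15.100 → t=3.082, apex=11.633, x_land=135.788, impact vy=-15.100
  bounce: vy ← 0.88·15.100 = 13.288
Arc 4: start y=0.000, vy=13.288 → t=2.712, apex=9.009, x_land=172.670, impact vy=-13.288
  bounce: vy ← 0.88·13.288 = 11.693
Arc 5: start y=0.000, vy=11.693 → t=2.386, apex=6.976, x_land=205.125, impact vy=-11.693
  bounce: vy ← 0.88·11.693 = 10.290
Arc 6: start y=0.000, vy=10.290 → t=2.100, apex=5.403, x_land=233.686, impact vy=-10.290
  bounce: vy ← 0.88·10.290 = 9.055
Arc 7: start y=0.000, vy=9.055 → t=1.848, apex=4.184, x_land=258.819, impact vy=-9.055
  bounce: vy ← 0.88·9.055 = 7.969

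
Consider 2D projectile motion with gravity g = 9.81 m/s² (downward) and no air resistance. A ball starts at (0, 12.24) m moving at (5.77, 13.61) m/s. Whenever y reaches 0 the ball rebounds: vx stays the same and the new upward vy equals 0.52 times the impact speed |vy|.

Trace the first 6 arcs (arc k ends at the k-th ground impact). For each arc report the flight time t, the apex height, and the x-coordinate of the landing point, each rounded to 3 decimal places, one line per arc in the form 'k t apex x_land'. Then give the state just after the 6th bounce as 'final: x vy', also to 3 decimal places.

Arc 1: start y=12.240, vy=13.610 → t=3.490, apex=21.681, x_land=20.136, impact vy=-20.625
  bounce: vy ← 0.52·20.625 = 10.725
Arc 2: start y=0.000, vy=10.725 → t=2.187, apex=5.863, x_land=32.752, impact vy=-10.725
  bounce: vy ← 0.52·10.725 = 5.577
Arc 3: start y=0.000, vy=5.577 → t=1.137, apex=1.585, x_land=39.313, impact vy=-5.577
  bounce: vy ← 0.52·5.577 = 2.900
Arc 4: start y=0.000, vy=2.900 → t=0.591, apex=0.429, x_land=42.724, impact vy=-2.900
  bounce: vy ← 0.52·2.900 = 1.508
Arc 5: start y=0.000, vy=1.508 → t=0.307, apex=0.116, x_land=44.498, impact vy=-1.508
  bounce: vy ← 0.52·1.508 = 0.784
Arc 6: start y=0.000, vy=0.784 → t=0.160, apex=0.031, x_land=45.421, impact vy=-0.784
  bounce: vy ← 0.52·0.784 = 0.408

1 3.490 21.681 20.136
2 2.187 5.863 32.752
3 1.137 1.585 39.313
4 0.591 0.429 42.724
5 0.307 0.116 44.498
6 0.160 0.031 45.421
final: 45.421 0.408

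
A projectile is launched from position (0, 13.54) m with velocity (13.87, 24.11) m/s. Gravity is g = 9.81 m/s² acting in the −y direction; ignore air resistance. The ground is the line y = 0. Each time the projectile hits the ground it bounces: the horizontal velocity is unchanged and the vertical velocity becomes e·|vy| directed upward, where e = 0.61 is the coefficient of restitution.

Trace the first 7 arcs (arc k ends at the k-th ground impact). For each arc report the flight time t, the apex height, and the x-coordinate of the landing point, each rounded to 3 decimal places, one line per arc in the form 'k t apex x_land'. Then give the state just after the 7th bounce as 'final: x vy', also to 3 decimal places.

Arc 1: start y=13.540, vy=24.110 → t=5.424, apex=43.168, x_land=75.235, impact vy=-29.102
  bounce: vy ← 0.61·29.102 = 17.752
Arc 2: start y=0.000, vy=17.752 → t=3.619, apex=16.063, x_land=125.434, impact vy=-17.752
  bounce: vy ← 0.61·17.752 = 10.829
Arc 3: start y=0.000, vy=10.829 → t=2.208, apex=5.977, x_land=156.055, impact vy=-10.829
  bounce: vy ← 0.61·10.829 = 6.606
Arc 4: start y=0.000, vy=6.606 → t=1.347, apex=2.224, x_land=174.735, impact vy=-6.606
  bounce: vy ← 0.61·6.606 = 4.029
Arc 5: start y=0.000, vy=4.029 → t=0.822, apex=0.828, x_land=186.129, impact vy=-4.029
  bounce: vy ← 0.61·4.029 = 2.458
Arc 6: start y=0.000, vy=2.458 → t=0.501, apex=0.308, x_land=193.079, impact vy=-2.458
  bounce: vy ← 0.61·2.458 = 1.499
Arc 7: start y=0.000, vy=1.499 → t=0.306, apex=0.115, x_land=197.319, impact vy=-1.499
  bounce: vy ← 0.61·1.499 = 0.915

1 5.424 43.168 75.235
2 3.619 16.063 125.434
3 2.208 5.977 156.055
4 1.347 2.224 174.735
5 0.822 0.828 186.129
6 0.501 0.308 193.079
7 0.306 0.115 197.319
final: 197.319 0.915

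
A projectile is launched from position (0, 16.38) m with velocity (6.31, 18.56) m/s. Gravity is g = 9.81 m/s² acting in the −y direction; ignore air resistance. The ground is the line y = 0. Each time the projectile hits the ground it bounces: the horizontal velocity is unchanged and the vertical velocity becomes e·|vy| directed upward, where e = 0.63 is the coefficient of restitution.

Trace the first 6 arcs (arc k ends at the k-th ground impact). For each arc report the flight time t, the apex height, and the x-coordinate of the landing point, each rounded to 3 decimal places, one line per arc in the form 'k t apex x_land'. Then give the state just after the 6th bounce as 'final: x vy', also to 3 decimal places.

1 4.522 33.937 28.536
2 3.314 13.470 49.449
3 2.088 5.346 62.624
4 1.315 2.122 70.925
5 0.829 0.842 76.154
6 0.522 0.334 79.448
final: 79.448 1.613

Arc 1: start y=16.380, vy=18.560 → t=4.522, apex=33.937, x_land=28.536, impact vy=-25.804
  bounce: vy ← 0.63·25.804 = 16.257
Arc 2: start y=0.000, vy=16.257 → t=3.314, apex=13.470, x_land=49.449, impact vy=-16.257
  bounce: vy ← 0.63·16.257 = 10.242
Arc 3: start y=0.000, vy=10.242 → t=2.088, apex=5.346, x_land=62.624, impact vy=-10.242
  bounce: vy ← 0.63·10.242 = 6.452
Arc 4: start y=0.000, vy=6.452 → t=1.315, apex=2.122, x_land=70.925, impact vy=-6.452
  bounce: vy ← 0.63·6.452 = 4.065
Arc 5: start y=0.000, vy=4.065 → t=0.829, apex=0.842, x_land=76.154, impact vy=-4.065
  bounce: vy ← 0.63·4.065 = 2.561
Arc 6: start y=0.000, vy=2.561 → t=0.522, apex=0.334, x_land=79.448, impact vy=-2.561
  bounce: vy ← 0.63·2.561 = 1.613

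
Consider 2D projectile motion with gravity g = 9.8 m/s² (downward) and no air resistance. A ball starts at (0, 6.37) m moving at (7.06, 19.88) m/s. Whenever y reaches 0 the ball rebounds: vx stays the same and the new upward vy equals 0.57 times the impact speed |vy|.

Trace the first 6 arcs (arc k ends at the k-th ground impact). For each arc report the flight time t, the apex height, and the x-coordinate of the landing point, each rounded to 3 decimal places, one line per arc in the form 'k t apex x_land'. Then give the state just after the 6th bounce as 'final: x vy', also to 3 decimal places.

1 4.356 26.534 30.751
2 2.653 8.621 49.480
3 1.512 2.801 60.155
4 0.862 0.910 66.240
5 0.491 0.296 69.709
6 0.280 0.096 71.686
final: 71.686 0.782

Arc 1: start y=6.370, vy=19.880 → t=4.356, apex=26.534, x_land=30.751, impact vy=-22.805
  bounce: vy ← 0.57·22.805 = 12.999
Arc 2: start y=0.000, vy=12.999 → t=2.653, apex=8.621, x_land=49.480, impact vy=-12.999
  bounce: vy ← 0.57·12.999 = 7.409
Arc 3: start y=0.000, vy=7.409 → t=1.512, apex=2.801, x_land=60.155, impact vy=-7.409
  bounce: vy ← 0.57·7.409 = 4.223
Arc 4: start y=0.000, vy=4.223 → t=0.862, apex=0.910, x_land=66.240, impact vy=-4.223
  bounce: vy ← 0.57·4.223 = 2.407
Arc 5: start y=0.000, vy=2.407 → t=0.491, apex=0.296, x_land=69.709, impact vy=-2.407
  bounce: vy ← 0.57·2.407 = 1.372
Arc 6: start y=0.000, vy=1.372 → t=0.280, apex=0.096, x_land=71.686, impact vy=-1.372
  bounce: vy ← 0.57·1.372 = 0.782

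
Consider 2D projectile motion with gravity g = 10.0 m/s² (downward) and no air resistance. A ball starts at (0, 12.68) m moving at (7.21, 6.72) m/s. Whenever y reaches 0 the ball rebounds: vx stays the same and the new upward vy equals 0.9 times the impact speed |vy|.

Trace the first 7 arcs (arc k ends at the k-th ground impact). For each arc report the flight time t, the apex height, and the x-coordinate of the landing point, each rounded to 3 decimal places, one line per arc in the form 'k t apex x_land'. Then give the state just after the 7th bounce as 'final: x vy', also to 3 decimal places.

1 2.400 14.938 17.307
2 3.111 12.100 39.739
3 2.800 9.801 59.928
4 2.520 7.939 78.098
5 2.268 6.430 94.451
6 2.041 5.209 109.169
7 1.837 4.219 122.414
final: 122.414 8.267

Arc 1: start y=12.680, vy=6.720 → t=2.400, apex=14.938, x_land=17.307, impact vy=-17.285
  bounce: vy ← 0.9·17.285 = 15.556
Arc 2: start y=0.000, vy=15.556 → t=3.111, apex=12.100, x_land=39.739, impact vy=-15.556
  bounce: vy ← 0.9·15.556 = 14.001
Arc 3: start y=0.000, vy=14.001 → t=2.800, apex=9.801, x_land=59.928, impact vy=-14.001
  bounce: vy ← 0.9·14.001 = 12.600
Arc 4: start y=0.000, vy=12.600 → t=2.520, apex=7.939, x_land=78.098, impact vy=-12.600
  bounce: vy ← 0.9·12.600 = 11.340
Arc 5: start y=0.000, vy=11.340 → t=2.268, apex=6.430, x_land=94.451, impact vy=-11.340
  bounce: vy ← 0.9·11.340 = 10.206
Arc 6: start y=0.000, vy=10.206 → t=2.041, apex=5.209, x_land=109.169, impact vy=-10.206
  bounce: vy ← 0.9·10.206 = 9.186
Arc 7: start y=0.000, vy=9.186 → t=1.837, apex=4.219, x_land=122.414, impact vy=-9.186
  bounce: vy ← 0.9·9.186 = 8.267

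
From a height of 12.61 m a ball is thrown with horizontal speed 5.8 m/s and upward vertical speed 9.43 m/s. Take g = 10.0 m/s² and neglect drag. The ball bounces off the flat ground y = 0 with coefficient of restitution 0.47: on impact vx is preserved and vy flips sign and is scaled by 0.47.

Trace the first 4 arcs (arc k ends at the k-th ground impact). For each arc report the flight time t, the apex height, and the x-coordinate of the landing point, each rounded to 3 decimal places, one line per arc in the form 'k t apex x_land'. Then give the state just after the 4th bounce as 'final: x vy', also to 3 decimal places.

1 2.790 17.056 16.182
2 1.736 3.768 26.251
3 0.816 0.832 30.984
4 0.384 0.184 33.208
final: 33.208 0.901

Arc 1: start y=12.610, vy=9.430 → t=2.790, apex=17.056, x_land=16.182, impact vy=-18.470
  bounce: vy ← 0.47·18.470 = 8.681
Arc 2: start y=0.000, vy=8.681 → t=1.736, apex=3.768, x_land=26.251, impact vy=-8.681
  bounce: vy ← 0.47·8.681 = 4.080
Arc 3: start y=0.000, vy=4.080 → t=0.816, apex=0.832, x_land=30.984, impact vy=-4.080
  bounce: vy ← 0.47·4.080 = 1.918
Arc 4: start y=0.000, vy=1.918 → t=0.384, apex=0.184, x_land=33.208, impact vy=-1.918
  bounce: vy ← 0.47·1.918 = 0.901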